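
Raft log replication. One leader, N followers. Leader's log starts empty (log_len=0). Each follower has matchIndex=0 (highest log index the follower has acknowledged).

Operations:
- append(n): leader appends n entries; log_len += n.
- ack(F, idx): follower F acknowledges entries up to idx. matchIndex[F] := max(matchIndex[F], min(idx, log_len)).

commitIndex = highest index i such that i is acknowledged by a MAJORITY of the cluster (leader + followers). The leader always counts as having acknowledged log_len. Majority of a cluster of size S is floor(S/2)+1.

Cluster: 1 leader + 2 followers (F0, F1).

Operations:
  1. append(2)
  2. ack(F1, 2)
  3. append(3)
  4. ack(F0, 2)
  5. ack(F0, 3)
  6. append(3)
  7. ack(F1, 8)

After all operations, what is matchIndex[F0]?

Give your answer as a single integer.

Op 1: append 2 -> log_len=2
Op 2: F1 acks idx 2 -> match: F0=0 F1=2; commitIndex=2
Op 3: append 3 -> log_len=5
Op 4: F0 acks idx 2 -> match: F0=2 F1=2; commitIndex=2
Op 5: F0 acks idx 3 -> match: F0=3 F1=2; commitIndex=3
Op 6: append 3 -> log_len=8
Op 7: F1 acks idx 8 -> match: F0=3 F1=8; commitIndex=8

Answer: 3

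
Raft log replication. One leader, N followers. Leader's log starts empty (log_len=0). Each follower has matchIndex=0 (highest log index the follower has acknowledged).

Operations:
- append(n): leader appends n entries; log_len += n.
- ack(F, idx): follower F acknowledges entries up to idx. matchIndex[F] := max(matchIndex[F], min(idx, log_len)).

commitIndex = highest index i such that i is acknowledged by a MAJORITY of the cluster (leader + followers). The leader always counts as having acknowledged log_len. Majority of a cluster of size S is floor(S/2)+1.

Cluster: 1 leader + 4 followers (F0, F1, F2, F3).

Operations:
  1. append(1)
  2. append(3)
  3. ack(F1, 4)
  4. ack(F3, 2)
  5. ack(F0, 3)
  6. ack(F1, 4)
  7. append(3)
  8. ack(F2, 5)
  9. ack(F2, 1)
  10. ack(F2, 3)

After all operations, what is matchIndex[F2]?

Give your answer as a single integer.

Op 1: append 1 -> log_len=1
Op 2: append 3 -> log_len=4
Op 3: F1 acks idx 4 -> match: F0=0 F1=4 F2=0 F3=0; commitIndex=0
Op 4: F3 acks idx 2 -> match: F0=0 F1=4 F2=0 F3=2; commitIndex=2
Op 5: F0 acks idx 3 -> match: F0=3 F1=4 F2=0 F3=2; commitIndex=3
Op 6: F1 acks idx 4 -> match: F0=3 F1=4 F2=0 F3=2; commitIndex=3
Op 7: append 3 -> log_len=7
Op 8: F2 acks idx 5 -> match: F0=3 F1=4 F2=5 F3=2; commitIndex=4
Op 9: F2 acks idx 1 -> match: F0=3 F1=4 F2=5 F3=2; commitIndex=4
Op 10: F2 acks idx 3 -> match: F0=3 F1=4 F2=5 F3=2; commitIndex=4

Answer: 5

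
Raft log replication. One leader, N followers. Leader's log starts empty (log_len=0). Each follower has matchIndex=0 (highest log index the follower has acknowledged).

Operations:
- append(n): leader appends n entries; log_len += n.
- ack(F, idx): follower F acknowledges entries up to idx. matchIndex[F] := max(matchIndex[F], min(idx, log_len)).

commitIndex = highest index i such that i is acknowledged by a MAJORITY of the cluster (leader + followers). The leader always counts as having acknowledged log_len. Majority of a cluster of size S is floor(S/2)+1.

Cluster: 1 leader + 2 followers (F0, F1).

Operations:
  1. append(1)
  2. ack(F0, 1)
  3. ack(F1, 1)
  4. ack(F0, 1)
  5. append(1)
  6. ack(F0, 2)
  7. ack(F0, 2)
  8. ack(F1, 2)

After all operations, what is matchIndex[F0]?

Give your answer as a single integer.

Answer: 2

Derivation:
Op 1: append 1 -> log_len=1
Op 2: F0 acks idx 1 -> match: F0=1 F1=0; commitIndex=1
Op 3: F1 acks idx 1 -> match: F0=1 F1=1; commitIndex=1
Op 4: F0 acks idx 1 -> match: F0=1 F1=1; commitIndex=1
Op 5: append 1 -> log_len=2
Op 6: F0 acks idx 2 -> match: F0=2 F1=1; commitIndex=2
Op 7: F0 acks idx 2 -> match: F0=2 F1=1; commitIndex=2
Op 8: F1 acks idx 2 -> match: F0=2 F1=2; commitIndex=2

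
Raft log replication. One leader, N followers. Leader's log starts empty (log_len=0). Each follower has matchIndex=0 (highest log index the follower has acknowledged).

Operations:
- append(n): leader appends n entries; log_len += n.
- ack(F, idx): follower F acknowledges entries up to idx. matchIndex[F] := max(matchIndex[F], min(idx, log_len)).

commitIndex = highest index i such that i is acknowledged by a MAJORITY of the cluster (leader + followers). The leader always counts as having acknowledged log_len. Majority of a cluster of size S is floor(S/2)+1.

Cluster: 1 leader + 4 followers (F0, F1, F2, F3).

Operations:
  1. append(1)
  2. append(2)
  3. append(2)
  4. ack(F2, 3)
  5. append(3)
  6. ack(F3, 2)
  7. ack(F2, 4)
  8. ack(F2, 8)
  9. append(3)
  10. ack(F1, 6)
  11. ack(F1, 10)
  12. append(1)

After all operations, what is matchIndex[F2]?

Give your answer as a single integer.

Op 1: append 1 -> log_len=1
Op 2: append 2 -> log_len=3
Op 3: append 2 -> log_len=5
Op 4: F2 acks idx 3 -> match: F0=0 F1=0 F2=3 F3=0; commitIndex=0
Op 5: append 3 -> log_len=8
Op 6: F3 acks idx 2 -> match: F0=0 F1=0 F2=3 F3=2; commitIndex=2
Op 7: F2 acks idx 4 -> match: F0=0 F1=0 F2=4 F3=2; commitIndex=2
Op 8: F2 acks idx 8 -> match: F0=0 F1=0 F2=8 F3=2; commitIndex=2
Op 9: append 3 -> log_len=11
Op 10: F1 acks idx 6 -> match: F0=0 F1=6 F2=8 F3=2; commitIndex=6
Op 11: F1 acks idx 10 -> match: F0=0 F1=10 F2=8 F3=2; commitIndex=8
Op 12: append 1 -> log_len=12

Answer: 8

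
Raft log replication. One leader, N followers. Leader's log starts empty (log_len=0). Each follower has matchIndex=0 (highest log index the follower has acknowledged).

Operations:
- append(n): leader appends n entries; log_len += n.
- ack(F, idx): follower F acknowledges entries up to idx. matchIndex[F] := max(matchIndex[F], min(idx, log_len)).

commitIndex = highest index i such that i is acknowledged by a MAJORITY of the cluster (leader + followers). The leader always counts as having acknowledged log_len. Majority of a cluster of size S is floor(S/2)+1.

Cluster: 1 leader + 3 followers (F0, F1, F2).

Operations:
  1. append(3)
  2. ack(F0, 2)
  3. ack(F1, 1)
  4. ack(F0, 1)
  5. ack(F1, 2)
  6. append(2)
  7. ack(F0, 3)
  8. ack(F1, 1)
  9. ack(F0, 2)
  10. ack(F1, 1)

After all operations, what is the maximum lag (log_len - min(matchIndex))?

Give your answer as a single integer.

Op 1: append 3 -> log_len=3
Op 2: F0 acks idx 2 -> match: F0=2 F1=0 F2=0; commitIndex=0
Op 3: F1 acks idx 1 -> match: F0=2 F1=1 F2=0; commitIndex=1
Op 4: F0 acks idx 1 -> match: F0=2 F1=1 F2=0; commitIndex=1
Op 5: F1 acks idx 2 -> match: F0=2 F1=2 F2=0; commitIndex=2
Op 6: append 2 -> log_len=5
Op 7: F0 acks idx 3 -> match: F0=3 F1=2 F2=0; commitIndex=2
Op 8: F1 acks idx 1 -> match: F0=3 F1=2 F2=0; commitIndex=2
Op 9: F0 acks idx 2 -> match: F0=3 F1=2 F2=0; commitIndex=2
Op 10: F1 acks idx 1 -> match: F0=3 F1=2 F2=0; commitIndex=2

Answer: 5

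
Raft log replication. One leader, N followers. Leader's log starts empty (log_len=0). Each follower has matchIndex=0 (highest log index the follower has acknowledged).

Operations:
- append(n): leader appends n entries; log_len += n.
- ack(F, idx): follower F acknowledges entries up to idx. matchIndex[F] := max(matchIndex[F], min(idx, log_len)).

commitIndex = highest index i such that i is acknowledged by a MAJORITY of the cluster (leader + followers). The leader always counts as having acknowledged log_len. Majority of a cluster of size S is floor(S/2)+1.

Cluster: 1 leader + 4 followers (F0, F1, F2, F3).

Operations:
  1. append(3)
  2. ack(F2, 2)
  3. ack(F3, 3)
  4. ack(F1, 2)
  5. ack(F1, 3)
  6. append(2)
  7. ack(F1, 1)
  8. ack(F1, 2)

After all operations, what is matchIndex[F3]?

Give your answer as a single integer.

Op 1: append 3 -> log_len=3
Op 2: F2 acks idx 2 -> match: F0=0 F1=0 F2=2 F3=0; commitIndex=0
Op 3: F3 acks idx 3 -> match: F0=0 F1=0 F2=2 F3=3; commitIndex=2
Op 4: F1 acks idx 2 -> match: F0=0 F1=2 F2=2 F3=3; commitIndex=2
Op 5: F1 acks idx 3 -> match: F0=0 F1=3 F2=2 F3=3; commitIndex=3
Op 6: append 2 -> log_len=5
Op 7: F1 acks idx 1 -> match: F0=0 F1=3 F2=2 F3=3; commitIndex=3
Op 8: F1 acks idx 2 -> match: F0=0 F1=3 F2=2 F3=3; commitIndex=3

Answer: 3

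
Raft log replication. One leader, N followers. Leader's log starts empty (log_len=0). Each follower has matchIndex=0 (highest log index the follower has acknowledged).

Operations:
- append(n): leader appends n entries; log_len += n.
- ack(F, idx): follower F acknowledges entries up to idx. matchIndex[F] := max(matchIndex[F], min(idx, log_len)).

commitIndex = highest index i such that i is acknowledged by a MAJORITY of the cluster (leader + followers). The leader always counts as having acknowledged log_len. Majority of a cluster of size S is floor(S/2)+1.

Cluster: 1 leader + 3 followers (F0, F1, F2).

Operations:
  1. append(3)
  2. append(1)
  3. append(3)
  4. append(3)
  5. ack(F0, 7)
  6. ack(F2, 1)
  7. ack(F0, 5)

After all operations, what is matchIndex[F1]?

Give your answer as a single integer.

Op 1: append 3 -> log_len=3
Op 2: append 1 -> log_len=4
Op 3: append 3 -> log_len=7
Op 4: append 3 -> log_len=10
Op 5: F0 acks idx 7 -> match: F0=7 F1=0 F2=0; commitIndex=0
Op 6: F2 acks idx 1 -> match: F0=7 F1=0 F2=1; commitIndex=1
Op 7: F0 acks idx 5 -> match: F0=7 F1=0 F2=1; commitIndex=1

Answer: 0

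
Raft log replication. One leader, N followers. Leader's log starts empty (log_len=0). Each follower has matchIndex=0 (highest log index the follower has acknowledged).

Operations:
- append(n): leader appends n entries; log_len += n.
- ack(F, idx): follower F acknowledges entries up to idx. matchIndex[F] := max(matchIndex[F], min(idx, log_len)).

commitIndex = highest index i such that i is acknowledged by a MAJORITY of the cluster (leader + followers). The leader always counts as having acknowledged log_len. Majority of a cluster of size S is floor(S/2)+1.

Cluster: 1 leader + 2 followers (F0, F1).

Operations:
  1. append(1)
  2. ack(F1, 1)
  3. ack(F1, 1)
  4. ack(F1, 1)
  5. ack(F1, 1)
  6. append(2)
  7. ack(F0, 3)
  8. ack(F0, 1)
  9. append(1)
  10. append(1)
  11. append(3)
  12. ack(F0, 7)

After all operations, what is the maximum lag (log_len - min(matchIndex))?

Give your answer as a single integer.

Op 1: append 1 -> log_len=1
Op 2: F1 acks idx 1 -> match: F0=0 F1=1; commitIndex=1
Op 3: F1 acks idx 1 -> match: F0=0 F1=1; commitIndex=1
Op 4: F1 acks idx 1 -> match: F0=0 F1=1; commitIndex=1
Op 5: F1 acks idx 1 -> match: F0=0 F1=1; commitIndex=1
Op 6: append 2 -> log_len=3
Op 7: F0 acks idx 3 -> match: F0=3 F1=1; commitIndex=3
Op 8: F0 acks idx 1 -> match: F0=3 F1=1; commitIndex=3
Op 9: append 1 -> log_len=4
Op 10: append 1 -> log_len=5
Op 11: append 3 -> log_len=8
Op 12: F0 acks idx 7 -> match: F0=7 F1=1; commitIndex=7

Answer: 7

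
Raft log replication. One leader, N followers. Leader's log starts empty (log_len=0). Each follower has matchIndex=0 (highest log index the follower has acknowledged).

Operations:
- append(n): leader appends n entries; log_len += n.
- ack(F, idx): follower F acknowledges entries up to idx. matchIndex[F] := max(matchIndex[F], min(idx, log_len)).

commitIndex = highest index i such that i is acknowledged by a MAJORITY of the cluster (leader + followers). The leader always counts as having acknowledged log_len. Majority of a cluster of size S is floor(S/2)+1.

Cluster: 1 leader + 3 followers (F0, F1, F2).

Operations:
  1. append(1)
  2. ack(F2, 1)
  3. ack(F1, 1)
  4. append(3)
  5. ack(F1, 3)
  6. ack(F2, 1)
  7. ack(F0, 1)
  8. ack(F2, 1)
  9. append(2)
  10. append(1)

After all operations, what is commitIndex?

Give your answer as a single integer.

Op 1: append 1 -> log_len=1
Op 2: F2 acks idx 1 -> match: F0=0 F1=0 F2=1; commitIndex=0
Op 3: F1 acks idx 1 -> match: F0=0 F1=1 F2=1; commitIndex=1
Op 4: append 3 -> log_len=4
Op 5: F1 acks idx 3 -> match: F0=0 F1=3 F2=1; commitIndex=1
Op 6: F2 acks idx 1 -> match: F0=0 F1=3 F2=1; commitIndex=1
Op 7: F0 acks idx 1 -> match: F0=1 F1=3 F2=1; commitIndex=1
Op 8: F2 acks idx 1 -> match: F0=1 F1=3 F2=1; commitIndex=1
Op 9: append 2 -> log_len=6
Op 10: append 1 -> log_len=7

Answer: 1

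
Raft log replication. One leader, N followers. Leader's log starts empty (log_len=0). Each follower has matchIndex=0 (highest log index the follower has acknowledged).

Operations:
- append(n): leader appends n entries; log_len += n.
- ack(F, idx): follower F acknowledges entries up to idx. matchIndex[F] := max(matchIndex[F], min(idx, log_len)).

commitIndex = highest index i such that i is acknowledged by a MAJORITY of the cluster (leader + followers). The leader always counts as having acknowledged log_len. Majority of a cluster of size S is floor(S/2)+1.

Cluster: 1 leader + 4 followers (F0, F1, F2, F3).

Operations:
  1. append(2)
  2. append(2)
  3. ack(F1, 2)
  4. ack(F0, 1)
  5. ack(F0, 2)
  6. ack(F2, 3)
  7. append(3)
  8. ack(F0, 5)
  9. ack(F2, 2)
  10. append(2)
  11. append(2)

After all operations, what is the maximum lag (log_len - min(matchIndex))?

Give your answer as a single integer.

Op 1: append 2 -> log_len=2
Op 2: append 2 -> log_len=4
Op 3: F1 acks idx 2 -> match: F0=0 F1=2 F2=0 F3=0; commitIndex=0
Op 4: F0 acks idx 1 -> match: F0=1 F1=2 F2=0 F3=0; commitIndex=1
Op 5: F0 acks idx 2 -> match: F0=2 F1=2 F2=0 F3=0; commitIndex=2
Op 6: F2 acks idx 3 -> match: F0=2 F1=2 F2=3 F3=0; commitIndex=2
Op 7: append 3 -> log_len=7
Op 8: F0 acks idx 5 -> match: F0=5 F1=2 F2=3 F3=0; commitIndex=3
Op 9: F2 acks idx 2 -> match: F0=5 F1=2 F2=3 F3=0; commitIndex=3
Op 10: append 2 -> log_len=9
Op 11: append 2 -> log_len=11

Answer: 11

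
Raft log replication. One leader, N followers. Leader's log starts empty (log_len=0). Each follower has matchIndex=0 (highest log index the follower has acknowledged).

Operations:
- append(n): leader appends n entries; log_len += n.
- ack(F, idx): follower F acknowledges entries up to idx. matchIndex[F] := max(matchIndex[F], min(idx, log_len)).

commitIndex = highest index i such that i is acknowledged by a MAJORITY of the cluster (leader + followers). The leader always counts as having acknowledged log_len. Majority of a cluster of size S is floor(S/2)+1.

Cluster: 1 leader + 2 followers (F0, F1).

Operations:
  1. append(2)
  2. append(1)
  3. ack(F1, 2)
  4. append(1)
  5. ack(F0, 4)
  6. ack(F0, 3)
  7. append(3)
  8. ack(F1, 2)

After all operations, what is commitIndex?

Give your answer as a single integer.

Op 1: append 2 -> log_len=2
Op 2: append 1 -> log_len=3
Op 3: F1 acks idx 2 -> match: F0=0 F1=2; commitIndex=2
Op 4: append 1 -> log_len=4
Op 5: F0 acks idx 4 -> match: F0=4 F1=2; commitIndex=4
Op 6: F0 acks idx 3 -> match: F0=4 F1=2; commitIndex=4
Op 7: append 3 -> log_len=7
Op 8: F1 acks idx 2 -> match: F0=4 F1=2; commitIndex=4

Answer: 4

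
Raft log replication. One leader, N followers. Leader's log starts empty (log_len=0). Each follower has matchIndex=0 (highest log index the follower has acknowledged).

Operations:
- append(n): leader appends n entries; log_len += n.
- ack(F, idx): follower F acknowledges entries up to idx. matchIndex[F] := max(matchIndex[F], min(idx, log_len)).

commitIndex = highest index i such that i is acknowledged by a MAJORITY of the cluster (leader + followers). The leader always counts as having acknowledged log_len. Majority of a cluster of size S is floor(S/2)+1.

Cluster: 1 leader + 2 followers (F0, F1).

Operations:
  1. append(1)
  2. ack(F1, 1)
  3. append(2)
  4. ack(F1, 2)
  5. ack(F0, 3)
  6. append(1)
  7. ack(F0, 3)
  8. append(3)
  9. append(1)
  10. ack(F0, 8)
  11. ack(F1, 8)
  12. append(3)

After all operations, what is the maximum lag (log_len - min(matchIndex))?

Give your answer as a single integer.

Op 1: append 1 -> log_len=1
Op 2: F1 acks idx 1 -> match: F0=0 F1=1; commitIndex=1
Op 3: append 2 -> log_len=3
Op 4: F1 acks idx 2 -> match: F0=0 F1=2; commitIndex=2
Op 5: F0 acks idx 3 -> match: F0=3 F1=2; commitIndex=3
Op 6: append 1 -> log_len=4
Op 7: F0 acks idx 3 -> match: F0=3 F1=2; commitIndex=3
Op 8: append 3 -> log_len=7
Op 9: append 1 -> log_len=8
Op 10: F0 acks idx 8 -> match: F0=8 F1=2; commitIndex=8
Op 11: F1 acks idx 8 -> match: F0=8 F1=8; commitIndex=8
Op 12: append 3 -> log_len=11

Answer: 3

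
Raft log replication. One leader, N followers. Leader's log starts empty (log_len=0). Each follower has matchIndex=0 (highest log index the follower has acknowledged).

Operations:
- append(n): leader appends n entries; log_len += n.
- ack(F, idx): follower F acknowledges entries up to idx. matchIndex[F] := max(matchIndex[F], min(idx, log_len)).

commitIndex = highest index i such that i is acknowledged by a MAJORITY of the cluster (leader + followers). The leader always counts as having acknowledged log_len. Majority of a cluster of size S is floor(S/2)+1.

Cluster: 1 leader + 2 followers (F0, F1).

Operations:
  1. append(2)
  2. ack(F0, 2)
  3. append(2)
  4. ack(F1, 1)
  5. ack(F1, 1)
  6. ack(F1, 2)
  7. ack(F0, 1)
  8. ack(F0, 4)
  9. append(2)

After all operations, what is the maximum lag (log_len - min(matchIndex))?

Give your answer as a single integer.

Answer: 4

Derivation:
Op 1: append 2 -> log_len=2
Op 2: F0 acks idx 2 -> match: F0=2 F1=0; commitIndex=2
Op 3: append 2 -> log_len=4
Op 4: F1 acks idx 1 -> match: F0=2 F1=1; commitIndex=2
Op 5: F1 acks idx 1 -> match: F0=2 F1=1; commitIndex=2
Op 6: F1 acks idx 2 -> match: F0=2 F1=2; commitIndex=2
Op 7: F0 acks idx 1 -> match: F0=2 F1=2; commitIndex=2
Op 8: F0 acks idx 4 -> match: F0=4 F1=2; commitIndex=4
Op 9: append 2 -> log_len=6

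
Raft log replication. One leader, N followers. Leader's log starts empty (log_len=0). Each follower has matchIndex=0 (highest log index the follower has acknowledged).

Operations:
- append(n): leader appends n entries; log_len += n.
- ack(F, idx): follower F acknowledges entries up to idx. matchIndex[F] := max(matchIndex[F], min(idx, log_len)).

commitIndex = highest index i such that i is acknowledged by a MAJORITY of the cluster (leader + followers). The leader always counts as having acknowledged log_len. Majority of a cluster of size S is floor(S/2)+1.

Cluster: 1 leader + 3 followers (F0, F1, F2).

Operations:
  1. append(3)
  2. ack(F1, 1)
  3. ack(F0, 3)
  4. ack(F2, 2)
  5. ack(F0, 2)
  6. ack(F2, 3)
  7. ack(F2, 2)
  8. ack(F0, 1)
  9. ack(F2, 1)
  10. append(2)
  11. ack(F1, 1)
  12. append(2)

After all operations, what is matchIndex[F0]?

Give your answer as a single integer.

Answer: 3

Derivation:
Op 1: append 3 -> log_len=3
Op 2: F1 acks idx 1 -> match: F0=0 F1=1 F2=0; commitIndex=0
Op 3: F0 acks idx 3 -> match: F0=3 F1=1 F2=0; commitIndex=1
Op 4: F2 acks idx 2 -> match: F0=3 F1=1 F2=2; commitIndex=2
Op 5: F0 acks idx 2 -> match: F0=3 F1=1 F2=2; commitIndex=2
Op 6: F2 acks idx 3 -> match: F0=3 F1=1 F2=3; commitIndex=3
Op 7: F2 acks idx 2 -> match: F0=3 F1=1 F2=3; commitIndex=3
Op 8: F0 acks idx 1 -> match: F0=3 F1=1 F2=3; commitIndex=3
Op 9: F2 acks idx 1 -> match: F0=3 F1=1 F2=3; commitIndex=3
Op 10: append 2 -> log_len=5
Op 11: F1 acks idx 1 -> match: F0=3 F1=1 F2=3; commitIndex=3
Op 12: append 2 -> log_len=7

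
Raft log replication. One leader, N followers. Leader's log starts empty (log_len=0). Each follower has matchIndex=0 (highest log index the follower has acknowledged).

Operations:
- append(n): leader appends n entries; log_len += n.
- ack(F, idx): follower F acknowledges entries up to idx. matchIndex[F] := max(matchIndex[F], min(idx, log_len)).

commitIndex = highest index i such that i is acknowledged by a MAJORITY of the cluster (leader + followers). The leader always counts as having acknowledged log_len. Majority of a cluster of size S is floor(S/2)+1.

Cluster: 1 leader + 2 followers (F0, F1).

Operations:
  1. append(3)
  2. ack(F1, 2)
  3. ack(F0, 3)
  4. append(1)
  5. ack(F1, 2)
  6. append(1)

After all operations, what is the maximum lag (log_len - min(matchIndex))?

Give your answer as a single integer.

Answer: 3

Derivation:
Op 1: append 3 -> log_len=3
Op 2: F1 acks idx 2 -> match: F0=0 F1=2; commitIndex=2
Op 3: F0 acks idx 3 -> match: F0=3 F1=2; commitIndex=3
Op 4: append 1 -> log_len=4
Op 5: F1 acks idx 2 -> match: F0=3 F1=2; commitIndex=3
Op 6: append 1 -> log_len=5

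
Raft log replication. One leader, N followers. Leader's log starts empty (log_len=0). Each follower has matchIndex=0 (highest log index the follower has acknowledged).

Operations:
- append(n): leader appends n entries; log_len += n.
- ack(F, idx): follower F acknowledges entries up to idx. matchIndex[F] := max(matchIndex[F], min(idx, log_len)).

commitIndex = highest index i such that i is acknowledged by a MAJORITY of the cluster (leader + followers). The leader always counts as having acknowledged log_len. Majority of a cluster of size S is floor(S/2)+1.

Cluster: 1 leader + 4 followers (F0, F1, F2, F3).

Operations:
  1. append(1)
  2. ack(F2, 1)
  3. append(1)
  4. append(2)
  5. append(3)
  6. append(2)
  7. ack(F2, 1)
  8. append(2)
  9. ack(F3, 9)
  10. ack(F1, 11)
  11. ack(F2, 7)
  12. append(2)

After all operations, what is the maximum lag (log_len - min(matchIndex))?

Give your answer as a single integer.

Answer: 13

Derivation:
Op 1: append 1 -> log_len=1
Op 2: F2 acks idx 1 -> match: F0=0 F1=0 F2=1 F3=0; commitIndex=0
Op 3: append 1 -> log_len=2
Op 4: append 2 -> log_len=4
Op 5: append 3 -> log_len=7
Op 6: append 2 -> log_len=9
Op 7: F2 acks idx 1 -> match: F0=0 F1=0 F2=1 F3=0; commitIndex=0
Op 8: append 2 -> log_len=11
Op 9: F3 acks idx 9 -> match: F0=0 F1=0 F2=1 F3=9; commitIndex=1
Op 10: F1 acks idx 11 -> match: F0=0 F1=11 F2=1 F3=9; commitIndex=9
Op 11: F2 acks idx 7 -> match: F0=0 F1=11 F2=7 F3=9; commitIndex=9
Op 12: append 2 -> log_len=13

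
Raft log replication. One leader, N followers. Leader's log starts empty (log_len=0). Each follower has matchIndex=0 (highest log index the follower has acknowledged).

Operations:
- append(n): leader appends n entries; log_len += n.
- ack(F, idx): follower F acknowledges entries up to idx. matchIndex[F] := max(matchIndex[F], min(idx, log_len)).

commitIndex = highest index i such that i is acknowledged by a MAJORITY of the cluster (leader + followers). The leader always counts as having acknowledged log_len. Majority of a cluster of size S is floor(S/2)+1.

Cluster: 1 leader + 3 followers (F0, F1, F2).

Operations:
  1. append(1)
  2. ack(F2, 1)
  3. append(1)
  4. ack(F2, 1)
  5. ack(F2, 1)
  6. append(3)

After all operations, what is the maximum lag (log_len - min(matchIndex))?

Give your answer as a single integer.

Answer: 5

Derivation:
Op 1: append 1 -> log_len=1
Op 2: F2 acks idx 1 -> match: F0=0 F1=0 F2=1; commitIndex=0
Op 3: append 1 -> log_len=2
Op 4: F2 acks idx 1 -> match: F0=0 F1=0 F2=1; commitIndex=0
Op 5: F2 acks idx 1 -> match: F0=0 F1=0 F2=1; commitIndex=0
Op 6: append 3 -> log_len=5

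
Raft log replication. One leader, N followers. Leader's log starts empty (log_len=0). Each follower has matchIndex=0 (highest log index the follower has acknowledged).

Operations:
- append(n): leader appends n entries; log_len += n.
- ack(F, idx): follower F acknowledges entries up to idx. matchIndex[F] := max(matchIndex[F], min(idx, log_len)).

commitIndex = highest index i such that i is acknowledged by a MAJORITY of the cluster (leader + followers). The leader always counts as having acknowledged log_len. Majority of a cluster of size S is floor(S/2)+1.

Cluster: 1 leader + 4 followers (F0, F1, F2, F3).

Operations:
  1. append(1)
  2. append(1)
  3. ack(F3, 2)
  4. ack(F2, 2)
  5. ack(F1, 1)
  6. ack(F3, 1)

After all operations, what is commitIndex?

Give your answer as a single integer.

Answer: 2

Derivation:
Op 1: append 1 -> log_len=1
Op 2: append 1 -> log_len=2
Op 3: F3 acks idx 2 -> match: F0=0 F1=0 F2=0 F3=2; commitIndex=0
Op 4: F2 acks idx 2 -> match: F0=0 F1=0 F2=2 F3=2; commitIndex=2
Op 5: F1 acks idx 1 -> match: F0=0 F1=1 F2=2 F3=2; commitIndex=2
Op 6: F3 acks idx 1 -> match: F0=0 F1=1 F2=2 F3=2; commitIndex=2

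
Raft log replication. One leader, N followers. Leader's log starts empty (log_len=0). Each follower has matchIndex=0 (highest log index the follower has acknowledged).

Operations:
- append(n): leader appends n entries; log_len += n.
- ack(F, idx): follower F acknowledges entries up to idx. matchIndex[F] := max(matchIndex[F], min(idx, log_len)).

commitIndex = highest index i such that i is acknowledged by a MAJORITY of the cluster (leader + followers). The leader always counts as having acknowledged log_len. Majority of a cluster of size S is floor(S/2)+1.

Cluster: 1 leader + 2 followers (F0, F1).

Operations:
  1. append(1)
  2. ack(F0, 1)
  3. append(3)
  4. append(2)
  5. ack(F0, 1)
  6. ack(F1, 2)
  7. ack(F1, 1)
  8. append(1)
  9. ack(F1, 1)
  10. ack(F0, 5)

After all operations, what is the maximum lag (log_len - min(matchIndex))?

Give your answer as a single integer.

Op 1: append 1 -> log_len=1
Op 2: F0 acks idx 1 -> match: F0=1 F1=0; commitIndex=1
Op 3: append 3 -> log_len=4
Op 4: append 2 -> log_len=6
Op 5: F0 acks idx 1 -> match: F0=1 F1=0; commitIndex=1
Op 6: F1 acks idx 2 -> match: F0=1 F1=2; commitIndex=2
Op 7: F1 acks idx 1 -> match: F0=1 F1=2; commitIndex=2
Op 8: append 1 -> log_len=7
Op 9: F1 acks idx 1 -> match: F0=1 F1=2; commitIndex=2
Op 10: F0 acks idx 5 -> match: F0=5 F1=2; commitIndex=5

Answer: 5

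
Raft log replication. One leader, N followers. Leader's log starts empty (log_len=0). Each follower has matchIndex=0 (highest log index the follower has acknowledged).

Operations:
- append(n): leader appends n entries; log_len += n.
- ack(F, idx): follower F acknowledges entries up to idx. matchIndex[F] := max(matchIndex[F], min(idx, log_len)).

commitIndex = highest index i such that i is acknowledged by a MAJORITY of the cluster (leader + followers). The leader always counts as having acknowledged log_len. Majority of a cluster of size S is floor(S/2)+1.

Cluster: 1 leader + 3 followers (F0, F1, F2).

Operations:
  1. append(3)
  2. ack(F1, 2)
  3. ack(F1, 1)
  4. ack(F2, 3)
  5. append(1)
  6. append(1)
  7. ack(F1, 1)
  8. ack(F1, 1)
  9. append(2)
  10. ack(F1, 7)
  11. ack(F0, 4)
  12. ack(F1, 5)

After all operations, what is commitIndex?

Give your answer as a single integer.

Answer: 4

Derivation:
Op 1: append 3 -> log_len=3
Op 2: F1 acks idx 2 -> match: F0=0 F1=2 F2=0; commitIndex=0
Op 3: F1 acks idx 1 -> match: F0=0 F1=2 F2=0; commitIndex=0
Op 4: F2 acks idx 3 -> match: F0=0 F1=2 F2=3; commitIndex=2
Op 5: append 1 -> log_len=4
Op 6: append 1 -> log_len=5
Op 7: F1 acks idx 1 -> match: F0=0 F1=2 F2=3; commitIndex=2
Op 8: F1 acks idx 1 -> match: F0=0 F1=2 F2=3; commitIndex=2
Op 9: append 2 -> log_len=7
Op 10: F1 acks idx 7 -> match: F0=0 F1=7 F2=3; commitIndex=3
Op 11: F0 acks idx 4 -> match: F0=4 F1=7 F2=3; commitIndex=4
Op 12: F1 acks idx 5 -> match: F0=4 F1=7 F2=3; commitIndex=4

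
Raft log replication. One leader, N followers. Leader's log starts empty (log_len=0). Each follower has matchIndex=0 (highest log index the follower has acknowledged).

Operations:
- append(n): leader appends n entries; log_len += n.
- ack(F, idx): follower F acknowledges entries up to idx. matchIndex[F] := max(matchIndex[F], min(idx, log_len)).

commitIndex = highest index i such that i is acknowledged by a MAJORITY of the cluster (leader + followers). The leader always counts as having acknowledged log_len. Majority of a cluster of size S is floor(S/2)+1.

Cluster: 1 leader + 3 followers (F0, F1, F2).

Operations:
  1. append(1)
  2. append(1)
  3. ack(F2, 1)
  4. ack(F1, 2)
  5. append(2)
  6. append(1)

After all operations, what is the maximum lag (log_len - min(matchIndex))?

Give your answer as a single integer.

Answer: 5

Derivation:
Op 1: append 1 -> log_len=1
Op 2: append 1 -> log_len=2
Op 3: F2 acks idx 1 -> match: F0=0 F1=0 F2=1; commitIndex=0
Op 4: F1 acks idx 2 -> match: F0=0 F1=2 F2=1; commitIndex=1
Op 5: append 2 -> log_len=4
Op 6: append 1 -> log_len=5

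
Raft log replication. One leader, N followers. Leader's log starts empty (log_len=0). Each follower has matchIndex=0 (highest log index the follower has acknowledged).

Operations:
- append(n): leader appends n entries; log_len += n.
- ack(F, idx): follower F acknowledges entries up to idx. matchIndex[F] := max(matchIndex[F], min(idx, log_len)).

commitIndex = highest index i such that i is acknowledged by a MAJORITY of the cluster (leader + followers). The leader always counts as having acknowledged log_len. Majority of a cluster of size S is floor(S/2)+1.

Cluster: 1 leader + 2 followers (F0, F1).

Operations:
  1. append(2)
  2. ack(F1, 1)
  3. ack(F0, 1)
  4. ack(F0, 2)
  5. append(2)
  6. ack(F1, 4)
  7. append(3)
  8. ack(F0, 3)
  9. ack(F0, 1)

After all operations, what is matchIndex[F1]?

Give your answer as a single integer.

Answer: 4

Derivation:
Op 1: append 2 -> log_len=2
Op 2: F1 acks idx 1 -> match: F0=0 F1=1; commitIndex=1
Op 3: F0 acks idx 1 -> match: F0=1 F1=1; commitIndex=1
Op 4: F0 acks idx 2 -> match: F0=2 F1=1; commitIndex=2
Op 5: append 2 -> log_len=4
Op 6: F1 acks idx 4 -> match: F0=2 F1=4; commitIndex=4
Op 7: append 3 -> log_len=7
Op 8: F0 acks idx 3 -> match: F0=3 F1=4; commitIndex=4
Op 9: F0 acks idx 1 -> match: F0=3 F1=4; commitIndex=4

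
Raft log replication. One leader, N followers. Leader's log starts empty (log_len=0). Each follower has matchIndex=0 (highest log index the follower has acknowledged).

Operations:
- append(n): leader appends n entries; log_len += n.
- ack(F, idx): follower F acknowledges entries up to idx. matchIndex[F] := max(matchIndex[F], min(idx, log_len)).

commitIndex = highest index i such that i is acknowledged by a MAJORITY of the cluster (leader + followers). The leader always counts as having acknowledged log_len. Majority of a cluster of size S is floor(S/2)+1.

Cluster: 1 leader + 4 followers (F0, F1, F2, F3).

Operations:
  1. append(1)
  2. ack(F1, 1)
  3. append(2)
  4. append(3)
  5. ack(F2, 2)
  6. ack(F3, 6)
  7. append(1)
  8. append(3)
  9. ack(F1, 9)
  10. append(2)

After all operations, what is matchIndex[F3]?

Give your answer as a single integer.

Answer: 6

Derivation:
Op 1: append 1 -> log_len=1
Op 2: F1 acks idx 1 -> match: F0=0 F1=1 F2=0 F3=0; commitIndex=0
Op 3: append 2 -> log_len=3
Op 4: append 3 -> log_len=6
Op 5: F2 acks idx 2 -> match: F0=0 F1=1 F2=2 F3=0; commitIndex=1
Op 6: F3 acks idx 6 -> match: F0=0 F1=1 F2=2 F3=6; commitIndex=2
Op 7: append 1 -> log_len=7
Op 8: append 3 -> log_len=10
Op 9: F1 acks idx 9 -> match: F0=0 F1=9 F2=2 F3=6; commitIndex=6
Op 10: append 2 -> log_len=12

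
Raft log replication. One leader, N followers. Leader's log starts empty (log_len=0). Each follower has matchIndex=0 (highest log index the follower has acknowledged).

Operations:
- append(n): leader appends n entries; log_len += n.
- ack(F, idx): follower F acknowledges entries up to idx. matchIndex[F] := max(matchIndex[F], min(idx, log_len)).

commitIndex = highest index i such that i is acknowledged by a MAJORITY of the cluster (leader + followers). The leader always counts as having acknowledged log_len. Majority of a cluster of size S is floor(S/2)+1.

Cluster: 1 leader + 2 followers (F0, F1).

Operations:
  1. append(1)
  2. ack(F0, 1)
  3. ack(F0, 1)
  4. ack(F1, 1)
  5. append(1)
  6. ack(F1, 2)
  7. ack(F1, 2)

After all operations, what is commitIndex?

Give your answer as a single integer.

Answer: 2

Derivation:
Op 1: append 1 -> log_len=1
Op 2: F0 acks idx 1 -> match: F0=1 F1=0; commitIndex=1
Op 3: F0 acks idx 1 -> match: F0=1 F1=0; commitIndex=1
Op 4: F1 acks idx 1 -> match: F0=1 F1=1; commitIndex=1
Op 5: append 1 -> log_len=2
Op 6: F1 acks idx 2 -> match: F0=1 F1=2; commitIndex=2
Op 7: F1 acks idx 2 -> match: F0=1 F1=2; commitIndex=2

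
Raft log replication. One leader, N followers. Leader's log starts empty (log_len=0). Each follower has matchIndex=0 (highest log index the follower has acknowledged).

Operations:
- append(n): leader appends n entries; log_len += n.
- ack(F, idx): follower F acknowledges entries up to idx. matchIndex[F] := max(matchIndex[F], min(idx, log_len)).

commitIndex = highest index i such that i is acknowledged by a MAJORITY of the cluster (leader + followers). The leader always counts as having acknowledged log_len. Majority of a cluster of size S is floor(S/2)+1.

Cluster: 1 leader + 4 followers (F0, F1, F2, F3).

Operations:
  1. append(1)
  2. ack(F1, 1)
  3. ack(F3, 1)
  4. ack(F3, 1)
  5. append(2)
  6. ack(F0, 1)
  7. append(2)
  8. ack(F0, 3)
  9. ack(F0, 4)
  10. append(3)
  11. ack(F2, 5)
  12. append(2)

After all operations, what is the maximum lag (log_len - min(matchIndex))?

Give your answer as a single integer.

Answer: 9

Derivation:
Op 1: append 1 -> log_len=1
Op 2: F1 acks idx 1 -> match: F0=0 F1=1 F2=0 F3=0; commitIndex=0
Op 3: F3 acks idx 1 -> match: F0=0 F1=1 F2=0 F3=1; commitIndex=1
Op 4: F3 acks idx 1 -> match: F0=0 F1=1 F2=0 F3=1; commitIndex=1
Op 5: append 2 -> log_len=3
Op 6: F0 acks idx 1 -> match: F0=1 F1=1 F2=0 F3=1; commitIndex=1
Op 7: append 2 -> log_len=5
Op 8: F0 acks idx 3 -> match: F0=3 F1=1 F2=0 F3=1; commitIndex=1
Op 9: F0 acks idx 4 -> match: F0=4 F1=1 F2=0 F3=1; commitIndex=1
Op 10: append 3 -> log_len=8
Op 11: F2 acks idx 5 -> match: F0=4 F1=1 F2=5 F3=1; commitIndex=4
Op 12: append 2 -> log_len=10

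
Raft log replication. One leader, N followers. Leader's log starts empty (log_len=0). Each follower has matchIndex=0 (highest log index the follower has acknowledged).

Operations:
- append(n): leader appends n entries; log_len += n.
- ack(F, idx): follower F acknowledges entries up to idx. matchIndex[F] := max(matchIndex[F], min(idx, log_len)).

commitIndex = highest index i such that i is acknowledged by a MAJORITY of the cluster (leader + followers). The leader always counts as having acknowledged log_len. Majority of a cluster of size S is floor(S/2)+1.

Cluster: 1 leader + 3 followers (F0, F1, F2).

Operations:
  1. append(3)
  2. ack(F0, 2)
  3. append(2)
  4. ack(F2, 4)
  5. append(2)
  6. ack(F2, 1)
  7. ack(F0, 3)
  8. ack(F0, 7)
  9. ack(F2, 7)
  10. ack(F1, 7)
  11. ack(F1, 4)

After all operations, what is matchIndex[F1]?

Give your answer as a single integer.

Answer: 7

Derivation:
Op 1: append 3 -> log_len=3
Op 2: F0 acks idx 2 -> match: F0=2 F1=0 F2=0; commitIndex=0
Op 3: append 2 -> log_len=5
Op 4: F2 acks idx 4 -> match: F0=2 F1=0 F2=4; commitIndex=2
Op 5: append 2 -> log_len=7
Op 6: F2 acks idx 1 -> match: F0=2 F1=0 F2=4; commitIndex=2
Op 7: F0 acks idx 3 -> match: F0=3 F1=0 F2=4; commitIndex=3
Op 8: F0 acks idx 7 -> match: F0=7 F1=0 F2=4; commitIndex=4
Op 9: F2 acks idx 7 -> match: F0=7 F1=0 F2=7; commitIndex=7
Op 10: F1 acks idx 7 -> match: F0=7 F1=7 F2=7; commitIndex=7
Op 11: F1 acks idx 4 -> match: F0=7 F1=7 F2=7; commitIndex=7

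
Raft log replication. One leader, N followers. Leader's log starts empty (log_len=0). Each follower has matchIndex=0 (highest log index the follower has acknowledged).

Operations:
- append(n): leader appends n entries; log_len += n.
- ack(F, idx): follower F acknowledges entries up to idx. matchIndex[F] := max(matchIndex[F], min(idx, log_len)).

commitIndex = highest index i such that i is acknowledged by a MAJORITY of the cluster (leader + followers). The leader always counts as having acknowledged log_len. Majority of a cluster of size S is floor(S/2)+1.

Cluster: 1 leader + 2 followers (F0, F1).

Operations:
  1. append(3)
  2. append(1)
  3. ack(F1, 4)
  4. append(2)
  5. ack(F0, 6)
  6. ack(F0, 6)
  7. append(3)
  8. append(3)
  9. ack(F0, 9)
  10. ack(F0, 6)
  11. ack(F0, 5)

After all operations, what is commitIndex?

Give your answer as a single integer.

Op 1: append 3 -> log_len=3
Op 2: append 1 -> log_len=4
Op 3: F1 acks idx 4 -> match: F0=0 F1=4; commitIndex=4
Op 4: append 2 -> log_len=6
Op 5: F0 acks idx 6 -> match: F0=6 F1=4; commitIndex=6
Op 6: F0 acks idx 6 -> match: F0=6 F1=4; commitIndex=6
Op 7: append 3 -> log_len=9
Op 8: append 3 -> log_len=12
Op 9: F0 acks idx 9 -> match: F0=9 F1=4; commitIndex=9
Op 10: F0 acks idx 6 -> match: F0=9 F1=4; commitIndex=9
Op 11: F0 acks idx 5 -> match: F0=9 F1=4; commitIndex=9

Answer: 9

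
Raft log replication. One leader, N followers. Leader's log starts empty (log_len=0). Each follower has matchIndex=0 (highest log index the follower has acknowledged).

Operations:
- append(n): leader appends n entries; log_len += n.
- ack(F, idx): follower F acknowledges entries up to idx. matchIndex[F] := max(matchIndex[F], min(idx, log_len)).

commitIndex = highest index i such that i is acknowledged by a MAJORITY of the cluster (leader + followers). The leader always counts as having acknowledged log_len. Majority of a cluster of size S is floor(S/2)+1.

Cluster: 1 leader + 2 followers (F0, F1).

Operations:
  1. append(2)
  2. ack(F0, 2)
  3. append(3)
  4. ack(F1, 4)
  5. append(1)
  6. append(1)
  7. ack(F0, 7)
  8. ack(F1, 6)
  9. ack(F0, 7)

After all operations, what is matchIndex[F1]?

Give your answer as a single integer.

Op 1: append 2 -> log_len=2
Op 2: F0 acks idx 2 -> match: F0=2 F1=0; commitIndex=2
Op 3: append 3 -> log_len=5
Op 4: F1 acks idx 4 -> match: F0=2 F1=4; commitIndex=4
Op 5: append 1 -> log_len=6
Op 6: append 1 -> log_len=7
Op 7: F0 acks idx 7 -> match: F0=7 F1=4; commitIndex=7
Op 8: F1 acks idx 6 -> match: F0=7 F1=6; commitIndex=7
Op 9: F0 acks idx 7 -> match: F0=7 F1=6; commitIndex=7

Answer: 6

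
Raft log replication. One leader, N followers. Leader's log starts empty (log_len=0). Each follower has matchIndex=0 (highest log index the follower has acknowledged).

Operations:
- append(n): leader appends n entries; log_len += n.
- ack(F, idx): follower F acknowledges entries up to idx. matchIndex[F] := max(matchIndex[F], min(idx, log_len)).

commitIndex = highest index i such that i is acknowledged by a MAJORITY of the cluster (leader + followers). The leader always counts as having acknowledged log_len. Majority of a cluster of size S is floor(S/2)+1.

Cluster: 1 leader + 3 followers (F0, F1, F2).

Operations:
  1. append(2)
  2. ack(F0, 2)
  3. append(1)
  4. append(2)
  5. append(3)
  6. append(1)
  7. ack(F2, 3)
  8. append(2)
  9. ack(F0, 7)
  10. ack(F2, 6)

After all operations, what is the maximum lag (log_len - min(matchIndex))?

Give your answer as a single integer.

Op 1: append 2 -> log_len=2
Op 2: F0 acks idx 2 -> match: F0=2 F1=0 F2=0; commitIndex=0
Op 3: append 1 -> log_len=3
Op 4: append 2 -> log_len=5
Op 5: append 3 -> log_len=8
Op 6: append 1 -> log_len=9
Op 7: F2 acks idx 3 -> match: F0=2 F1=0 F2=3; commitIndex=2
Op 8: append 2 -> log_len=11
Op 9: F0 acks idx 7 -> match: F0=7 F1=0 F2=3; commitIndex=3
Op 10: F2 acks idx 6 -> match: F0=7 F1=0 F2=6; commitIndex=6

Answer: 11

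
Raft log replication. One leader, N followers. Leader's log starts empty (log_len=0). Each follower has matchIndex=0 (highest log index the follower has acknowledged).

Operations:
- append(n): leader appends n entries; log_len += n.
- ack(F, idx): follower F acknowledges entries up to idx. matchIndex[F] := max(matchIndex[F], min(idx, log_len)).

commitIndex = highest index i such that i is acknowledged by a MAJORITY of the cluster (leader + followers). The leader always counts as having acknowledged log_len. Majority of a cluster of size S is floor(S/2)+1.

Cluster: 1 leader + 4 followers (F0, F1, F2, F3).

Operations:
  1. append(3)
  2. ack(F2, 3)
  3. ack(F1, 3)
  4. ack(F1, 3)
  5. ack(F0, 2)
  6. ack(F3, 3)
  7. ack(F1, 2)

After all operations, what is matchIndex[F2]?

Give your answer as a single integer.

Op 1: append 3 -> log_len=3
Op 2: F2 acks idx 3 -> match: F0=0 F1=0 F2=3 F3=0; commitIndex=0
Op 3: F1 acks idx 3 -> match: F0=0 F1=3 F2=3 F3=0; commitIndex=3
Op 4: F1 acks idx 3 -> match: F0=0 F1=3 F2=3 F3=0; commitIndex=3
Op 5: F0 acks idx 2 -> match: F0=2 F1=3 F2=3 F3=0; commitIndex=3
Op 6: F3 acks idx 3 -> match: F0=2 F1=3 F2=3 F3=3; commitIndex=3
Op 7: F1 acks idx 2 -> match: F0=2 F1=3 F2=3 F3=3; commitIndex=3

Answer: 3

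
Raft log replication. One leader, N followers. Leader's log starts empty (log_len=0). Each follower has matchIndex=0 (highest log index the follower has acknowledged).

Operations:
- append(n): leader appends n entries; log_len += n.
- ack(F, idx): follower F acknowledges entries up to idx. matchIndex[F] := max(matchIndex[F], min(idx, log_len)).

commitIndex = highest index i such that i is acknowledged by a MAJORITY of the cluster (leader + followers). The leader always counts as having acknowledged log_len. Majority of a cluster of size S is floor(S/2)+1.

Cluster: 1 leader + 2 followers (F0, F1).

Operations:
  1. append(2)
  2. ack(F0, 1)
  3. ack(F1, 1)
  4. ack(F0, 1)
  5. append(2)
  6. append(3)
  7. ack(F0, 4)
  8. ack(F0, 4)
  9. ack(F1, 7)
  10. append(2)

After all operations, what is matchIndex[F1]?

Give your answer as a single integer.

Op 1: append 2 -> log_len=2
Op 2: F0 acks idx 1 -> match: F0=1 F1=0; commitIndex=1
Op 3: F1 acks idx 1 -> match: F0=1 F1=1; commitIndex=1
Op 4: F0 acks idx 1 -> match: F0=1 F1=1; commitIndex=1
Op 5: append 2 -> log_len=4
Op 6: append 3 -> log_len=7
Op 7: F0 acks idx 4 -> match: F0=4 F1=1; commitIndex=4
Op 8: F0 acks idx 4 -> match: F0=4 F1=1; commitIndex=4
Op 9: F1 acks idx 7 -> match: F0=4 F1=7; commitIndex=7
Op 10: append 2 -> log_len=9

Answer: 7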